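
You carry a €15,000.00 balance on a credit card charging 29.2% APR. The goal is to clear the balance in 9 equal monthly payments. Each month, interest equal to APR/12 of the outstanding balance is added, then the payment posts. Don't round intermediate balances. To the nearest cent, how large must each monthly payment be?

€1,875.94

Monthly rate r = 29.2%/12 = 2.43333% = 0.0243333.
Level-payment amortization: P = B₀·r / (1 − (1+r)^(−n)) = 15000.00·0.0243333 / (1 − 1.02433^(−9)).
Denominator 1 − (1+r)^(−9) = 0.194569169.
P = 365 / 0.194569169 ≈ 1875.94.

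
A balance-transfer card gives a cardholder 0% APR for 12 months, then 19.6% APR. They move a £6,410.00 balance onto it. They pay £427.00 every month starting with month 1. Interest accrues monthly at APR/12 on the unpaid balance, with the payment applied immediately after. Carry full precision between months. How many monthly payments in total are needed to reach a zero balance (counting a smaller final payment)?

16 months

Promo months 1–12 at r₀ = 0%/12 = 0; months 13+ at r₁ = 19.6%/12 = 0.0163333.
After month 12 (no interest yet): B = £6,410.00 − 12·£427.00 = £1,286.00.
Then at r₁ with £427.00/mo: n₂ = −ln(1 − r₁·B/P)/ln(1+r₁) ≈ 3.11 → 4 more payments.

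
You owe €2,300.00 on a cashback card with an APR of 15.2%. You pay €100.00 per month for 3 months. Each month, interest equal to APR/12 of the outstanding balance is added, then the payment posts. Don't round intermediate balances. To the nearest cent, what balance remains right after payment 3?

€2,084.70

Monthly rate r = 15.2%/12 = 1.26667% = 0.0126667.
Each month: B ← B·(1+r) − €100.00.
Month 1: interest €29.13; balance after payment €2,229.13.
Month 2: interest €28.24; balance after payment €2,157.37.
Month 3: interest €27.33; balance after payment €2,084.70.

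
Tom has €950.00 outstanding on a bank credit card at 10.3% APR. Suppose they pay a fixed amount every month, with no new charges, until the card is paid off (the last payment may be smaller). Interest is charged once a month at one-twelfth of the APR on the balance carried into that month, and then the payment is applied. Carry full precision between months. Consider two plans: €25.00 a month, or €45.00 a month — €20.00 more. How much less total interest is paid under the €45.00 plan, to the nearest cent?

€102.11

Monthly rate r = 10.3%/12 = 0.858333% = 0.00858333.
At €25.00/mo: n = ⌈−ln(1 − rB₀/P)/ln(1+r)⌉ = 47 payments (last €4.77); total interest = total paid − €950.00 = €204.77.
At €45.00/mo: 24 payments (last €17.66); total interest €102.66.
Interest saved = €204.77 − €102.66 = €102.11.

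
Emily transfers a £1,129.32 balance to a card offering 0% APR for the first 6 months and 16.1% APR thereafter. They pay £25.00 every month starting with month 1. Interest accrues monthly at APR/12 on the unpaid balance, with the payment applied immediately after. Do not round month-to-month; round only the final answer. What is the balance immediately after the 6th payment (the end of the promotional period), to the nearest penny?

£979.32

Promo months 1–6 at r₀ = 0%/12 = 0; months 7+ at r₁ = 16.1%/12 = 0.0134167.
After month 6 (no interest yet): B = £1,129.32 − 6·£25.00 = £979.32.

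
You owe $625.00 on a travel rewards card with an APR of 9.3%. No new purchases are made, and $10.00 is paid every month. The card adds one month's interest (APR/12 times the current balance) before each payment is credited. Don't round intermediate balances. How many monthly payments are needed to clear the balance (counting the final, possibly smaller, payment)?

Monthly rate r = 9.3%/12 = 0.775% = 0.00775.
Recurrence: B ← B·(1+r) − $10.00.
Month 1: interest $4.84; balance after payment $619.84.
Month 2: interest $4.80; balance after payment $614.65.
Closed form: n = −ln(1 − rB₀/P)/ln(1+r) = −ln(0.51562)/ln(1.00775) ≈ 85.799, so the balance reaches zero during payment 86.

86 months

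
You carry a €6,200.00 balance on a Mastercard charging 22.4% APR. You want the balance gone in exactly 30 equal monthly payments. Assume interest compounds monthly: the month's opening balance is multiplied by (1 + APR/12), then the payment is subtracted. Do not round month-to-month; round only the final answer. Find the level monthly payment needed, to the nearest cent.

€271.78

Monthly rate r = 22.4%/12 = 1.86667% = 0.0186667.
Level-payment amortization: P = B₀·r / (1 − (1+r)^(−n)) = 6200.00·0.0186667 / (1 − 1.01867^(−30)).
Denominator 1 − (1+r)^(−30) = 0.425834432.
P = 115.733 / 0.425834432 ≈ 271.78.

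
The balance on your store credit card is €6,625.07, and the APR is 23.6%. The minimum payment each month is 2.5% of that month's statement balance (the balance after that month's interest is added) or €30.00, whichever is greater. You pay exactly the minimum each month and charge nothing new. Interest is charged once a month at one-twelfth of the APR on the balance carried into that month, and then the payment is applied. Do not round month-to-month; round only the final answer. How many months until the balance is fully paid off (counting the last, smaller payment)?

Monthly rate r = 23.6%/12 = 1.96667% = 0.0196667.
While 2.5% of the post-interest balance exceeds €30.00, each month B ← (B·(1+r))·(1 − 0.025), i.e. B shrinks by the factor (1+r)·0.975 = 0.99418.
This holds for months 1–296. Entering month 297 the balance is €1,175.41; 2.5% of the post-interest balance is now below €30.00, so the flat €30.00 minimum applies from here.
From month 297 a fixed €30.00 at rate r clears €1,175.41 in 76 more payments. Total: 296 + 76 = 372 months.

372 months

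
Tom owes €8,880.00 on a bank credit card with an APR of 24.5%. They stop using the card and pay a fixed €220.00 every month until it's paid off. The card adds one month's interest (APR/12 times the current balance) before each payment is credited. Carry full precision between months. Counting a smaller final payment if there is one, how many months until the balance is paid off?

86 payments

Monthly rate r = 24.5%/12 = 2.04167% = 0.0204167.
Recurrence: B ← B·(1+r) − €220.00.
Month 1: interest €181.30; balance after payment €8,841.30.
Month 2: interest €180.51; balance after payment €8,801.81.
Closed form: n = −ln(1 − rB₀/P)/ln(1+r) = −ln(0.17591)/ln(1.02042) ≈ 85.982, so the balance reaches zero during payment 86.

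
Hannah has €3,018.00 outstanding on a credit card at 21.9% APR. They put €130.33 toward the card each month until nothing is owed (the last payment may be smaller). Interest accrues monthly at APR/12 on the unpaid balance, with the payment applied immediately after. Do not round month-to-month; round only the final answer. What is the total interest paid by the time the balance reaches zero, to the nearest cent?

Monthly rate r = 21.9%/12 = 1.825% = 0.01825.
Payoff takes n = ⌈−ln(1 − rB₀/P)/ln(1+r)⌉ = ⌈30.369⌉ = 31 payments; the last is €48.34.
Total paid = 30·€130.33 + €48.34 = €3,958.24.
Total interest = total paid − principal = €3,958.24 − €3,018.00 = €940.24.

€940.24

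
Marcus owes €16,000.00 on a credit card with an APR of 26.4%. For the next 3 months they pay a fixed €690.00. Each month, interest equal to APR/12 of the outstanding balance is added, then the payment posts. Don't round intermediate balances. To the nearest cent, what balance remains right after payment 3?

Monthly rate r = 26.4%/12 = 2.2% = 0.022.
Each month: B ← B·(1+r) − €690.00.
Month 1: interest €352.00; balance after payment €15,662.00.
Month 2: interest €344.56; balance after payment €15,316.56.
Month 3: interest €336.96; balance after payment €14,963.53.

€14,963.53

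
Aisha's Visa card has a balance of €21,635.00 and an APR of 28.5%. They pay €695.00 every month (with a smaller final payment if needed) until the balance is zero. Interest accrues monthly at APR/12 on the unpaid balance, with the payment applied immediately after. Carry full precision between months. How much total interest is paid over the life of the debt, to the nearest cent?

€18,175.84

Monthly rate r = 28.5%/12 = 2.375% = 0.02375.
Payoff takes n = ⌈−ln(1 − rB₀/P)/ln(1+r)⌉ = ⌈57.279⌉ = 58 payments; the last is €195.84.
Total paid = 57·€695.00 + €195.84 = €39,810.84.
Total interest = total paid − principal = €39,810.84 − €21,635.00 = €18,175.84.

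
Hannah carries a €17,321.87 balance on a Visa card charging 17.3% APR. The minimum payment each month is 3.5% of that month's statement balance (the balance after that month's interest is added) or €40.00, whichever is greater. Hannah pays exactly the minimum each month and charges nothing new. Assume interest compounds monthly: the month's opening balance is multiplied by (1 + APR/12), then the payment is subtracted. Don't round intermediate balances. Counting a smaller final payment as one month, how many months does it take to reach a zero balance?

165 months

Monthly rate r = 17.3%/12 = 1.44167% = 0.0144167.
While 3.5% of the post-interest balance exceeds €40.00, each month B ← (B·(1+r))·(1 − 0.035), i.e. B shrinks by the factor (1+r)·0.965 = 0.97891.
This holds for months 1–129. Entering month 130 the balance is €1,107.98; 3.5% of the post-interest balance is now below €40.00, so the flat €40.00 minimum applies from here.
From month 130 a fixed €40.00 at rate r clears €1,107.98 in 36 more payments. Total: 129 + 36 = 165 months.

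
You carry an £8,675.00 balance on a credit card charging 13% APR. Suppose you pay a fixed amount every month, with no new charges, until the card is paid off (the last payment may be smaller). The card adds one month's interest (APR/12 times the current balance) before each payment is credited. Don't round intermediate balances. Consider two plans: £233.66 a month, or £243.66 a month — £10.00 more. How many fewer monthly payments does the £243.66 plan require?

2 fewer payments

Monthly rate r = 13%/12 = 1.08333% = 0.0108333.
At £233.66/mo: n = ⌈−ln(1 − rB₀/P)/ln(1+r)⌉ = 48 payments (last £175.42); total interest = total paid − £8,675.00 = £2,482.44.
At £243.66/mo: 46 payments (last £54.28); total interest £2,343.98.
Payments saved = 48 − 46 = 2.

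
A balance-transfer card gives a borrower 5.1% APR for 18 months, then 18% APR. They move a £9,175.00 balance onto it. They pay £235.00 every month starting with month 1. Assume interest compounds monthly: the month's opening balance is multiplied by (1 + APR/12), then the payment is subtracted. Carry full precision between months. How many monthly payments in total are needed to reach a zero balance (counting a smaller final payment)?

48 months

Promo months 1–18 at r₀ = 5.1%/12 = 0.00425; months 19+ at r₁ = 18%/12 = 0.015.
After month 18: iterate B ← B·(1+r₀) − £235.00 for 18 months → £5,516.50.
Then at r₁ with £235.00/mo: n₂ = −ln(1 − r₁·B/P)/ln(1+r₁) ≈ 29.15 → 30 more payments.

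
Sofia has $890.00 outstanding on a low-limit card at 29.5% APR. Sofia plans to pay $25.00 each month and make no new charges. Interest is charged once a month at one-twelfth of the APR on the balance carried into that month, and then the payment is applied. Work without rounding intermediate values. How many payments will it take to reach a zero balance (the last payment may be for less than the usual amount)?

Monthly rate r = 29.5%/12 = 2.45833% = 0.0245833.
Recurrence: B ← B·(1+r) − $25.00.
Month 1: interest $21.88; balance after payment $886.88.
Month 2: interest $21.80; balance after payment $883.68.
Closed form: n = −ln(1 − rB₀/P)/ln(1+r) = −ln(0.12483)/ln(1.02458) ≈ 85.678, so the balance reaches zero during payment 86.

86 payments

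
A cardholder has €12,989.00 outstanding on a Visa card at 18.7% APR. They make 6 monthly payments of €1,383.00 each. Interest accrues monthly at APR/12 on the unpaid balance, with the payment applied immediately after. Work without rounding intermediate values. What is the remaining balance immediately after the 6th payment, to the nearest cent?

Monthly rate r = 18.7%/12 = 1.55833% = 0.0155833.
Each month: B ← B·(1+r) − €1,383.00.
Month 1: interest €202.41; balance after payment €11,808.41.
Month 2: interest €184.01; balance after payment €10,609.43.
Month 3: interest €165.33; balance after payment €9,391.76.
Month 4: interest €146.35; balance after payment €8,155.11.
Month 5: interest €127.08; balance after payment €6,899.20.
Month 6: interest €107.51; balance after payment €5,623.71.

€5,623.71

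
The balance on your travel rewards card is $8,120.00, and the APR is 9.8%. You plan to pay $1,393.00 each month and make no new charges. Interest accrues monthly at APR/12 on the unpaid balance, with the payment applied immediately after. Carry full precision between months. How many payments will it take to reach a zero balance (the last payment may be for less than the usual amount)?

6 months

Monthly rate r = 9.8%/12 = 0.816667% = 0.00816667.
Recurrence: B ← B·(1+r) − $1,393.00.
Month 1: interest $66.31; balance after payment $6,793.31.
Month 2: interest $55.48; balance after payment $5,455.79.
Month 3: interest $44.56; balance after payment $4,107.35.
Month 4: interest $33.54; balance after payment $2,747.89.
Month 5: interest $22.44; balance after payment $1,377.33.
Month 6: interest $11.25; balance after payment $0.00.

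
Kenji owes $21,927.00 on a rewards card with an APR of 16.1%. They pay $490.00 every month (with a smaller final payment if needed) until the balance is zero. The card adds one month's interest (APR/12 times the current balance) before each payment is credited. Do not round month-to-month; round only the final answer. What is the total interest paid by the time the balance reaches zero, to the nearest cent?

Monthly rate r = 16.1%/12 = 1.34167% = 0.0134167.
Payoff takes n = ⌈−ln(1 − rB₀/P)/ln(1+r)⌉ = ⌈68.824⌉ = 69 payments; the last is $404.14.
Total paid = 68·$490.00 + $404.14 = $33,724.14.
Total interest = total paid − principal = $33,724.14 − $21,927.00 = $11,797.14.

$11,797.14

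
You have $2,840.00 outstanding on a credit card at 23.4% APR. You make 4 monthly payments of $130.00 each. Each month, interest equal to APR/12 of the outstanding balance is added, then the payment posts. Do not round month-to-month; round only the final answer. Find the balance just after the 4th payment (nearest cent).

Monthly rate r = 23.4%/12 = 1.95% = 0.0195.
Each month: B ← B·(1+r) − $130.00.
Month 1: interest $55.38; balance after payment $2,765.38.
Month 2: interest $53.92; balance after payment $2,689.30.
Month 3: interest $52.44; balance after payment $2,611.75.
Month 4: interest $50.93; balance after payment $2,532.68.

$2,532.68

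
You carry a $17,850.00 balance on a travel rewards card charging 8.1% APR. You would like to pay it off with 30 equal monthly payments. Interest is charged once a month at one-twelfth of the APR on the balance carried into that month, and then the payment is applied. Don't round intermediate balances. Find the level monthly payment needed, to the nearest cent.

Monthly rate r = 8.1%/12 = 0.675% = 0.00675.
Level-payment amortization: P = B₀·r / (1 − (1+r)^(−n)) = 17850.00·0.00675 / (1 − 1.00675^(−30)).
Denominator 1 − (1+r)^(−30) = 0.182757673.
P = 120.487 / 0.182757673 ≈ 659.27.

$659.27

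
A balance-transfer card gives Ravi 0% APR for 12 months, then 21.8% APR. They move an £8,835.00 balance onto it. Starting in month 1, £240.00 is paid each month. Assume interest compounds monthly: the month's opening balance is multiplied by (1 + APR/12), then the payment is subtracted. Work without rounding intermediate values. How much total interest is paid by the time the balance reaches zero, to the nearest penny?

Promo months 1–12 at r₀ = 0%/12 = 0; months 13+ at r₁ = 21.8%/12 = 0.0181667.
After month 12 (no interest yet): B = £8,835.00 − 12·£240.00 = £5,955.00.
Then at r₁ with £240.00/mo: n₂ = −ln(1 − r₁·B/P)/ln(1+r₁) ≈ 33.28 → 34 more payments.
Total paid = 45·£240.00 + £68.44 = £10,868.44; interest = £10,868.44 − £8,835.00 = £2,033.44.

£2,033.44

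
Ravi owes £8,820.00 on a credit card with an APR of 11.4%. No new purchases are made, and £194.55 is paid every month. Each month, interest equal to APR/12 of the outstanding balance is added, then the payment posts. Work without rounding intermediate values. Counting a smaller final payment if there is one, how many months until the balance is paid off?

Monthly rate r = 11.4%/12 = 0.95% = 0.0095.
Recurrence: B ← B·(1+r) − £194.55.
Month 1: interest £83.79; balance after payment £8,709.24.
Month 2: interest £82.74; balance after payment £8,597.43.
Closed form: n = −ln(1 − rB₀/P)/ln(1+r) = −ln(0.56931)/ln(1.0095) ≈ 59.578, so the balance reaches zero during payment 60.

60 payments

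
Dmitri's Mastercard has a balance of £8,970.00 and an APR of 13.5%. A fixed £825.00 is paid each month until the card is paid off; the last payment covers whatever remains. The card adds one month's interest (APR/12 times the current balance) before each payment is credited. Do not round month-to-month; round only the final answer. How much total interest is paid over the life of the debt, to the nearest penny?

Monthly rate r = 13.5%/12 = 1.125% = 0.01125.
Payoff takes n = ⌈−ln(1 − rB₀/P)/ln(1+r)⌉ = ⌈11.663⌉ = 12 payments; the last is £547.63.
Total paid = 11·£825.00 + £547.63 = £9,622.63.
Total interest = total paid − principal = £9,622.63 − £8,970.00 = £652.63.

£652.63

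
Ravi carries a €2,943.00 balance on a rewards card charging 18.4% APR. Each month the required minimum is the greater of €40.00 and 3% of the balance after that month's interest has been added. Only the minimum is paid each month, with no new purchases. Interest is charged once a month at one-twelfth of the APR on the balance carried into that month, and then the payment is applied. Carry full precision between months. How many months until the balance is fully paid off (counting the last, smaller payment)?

Monthly rate r = 18.4%/12 = 1.53333% = 0.0153333.
While 3% of the post-interest balance exceeds €40.00, each month B ← (B·(1+r))·(1 − 0.03), i.e. B shrinks by the factor (1+r)·0.97 = 0.98487.
This holds for months 1–53. Entering month 54 the balance is €1,312.05; 3% of the post-interest balance is now below €40.00, so the flat €40.00 minimum applies from here.
From month 54 a fixed €40.00 at rate r clears €1,312.05 in 46 more payments. Total: 53 + 46 = 99 months.

99 months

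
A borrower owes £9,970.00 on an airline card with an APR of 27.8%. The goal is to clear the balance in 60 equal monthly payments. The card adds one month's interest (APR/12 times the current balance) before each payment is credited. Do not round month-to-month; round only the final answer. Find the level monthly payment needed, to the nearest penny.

£309.22

Monthly rate r = 27.8%/12 = 2.31667% = 0.0231667.
Level-payment amortization: P = B₀·r / (1 − (1+r)^(−n)) = 9970.00·0.0231667 / (1 − 1.02317^(−60)).
Denominator 1 − (1+r)^(−60) = 0.746943778.
P = 230.972 / 0.746943778 ≈ 309.22.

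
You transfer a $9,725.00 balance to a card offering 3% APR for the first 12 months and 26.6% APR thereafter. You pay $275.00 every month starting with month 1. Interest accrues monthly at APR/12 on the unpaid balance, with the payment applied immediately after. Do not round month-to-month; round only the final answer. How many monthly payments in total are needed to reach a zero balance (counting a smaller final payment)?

Promo months 1–12 at r₀ = 3%/12 = 0.0025; months 13+ at r₁ = 26.6%/12 = 0.0221667.
After month 12: iterate B ← B·(1+r₀) − $275.00 for 12 months → $6,675.04.
Then at r₁ with $275.00/mo: n₂ = −ln(1 − r₁·B/P)/ln(1+r₁) ≈ 35.23 → 36 more payments.

48 payments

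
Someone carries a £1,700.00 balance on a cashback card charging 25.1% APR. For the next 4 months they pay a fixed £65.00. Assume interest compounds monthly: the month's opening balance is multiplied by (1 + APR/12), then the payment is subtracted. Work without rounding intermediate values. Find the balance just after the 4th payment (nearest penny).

Monthly rate r = 25.1%/12 = 2.09167% = 0.0209167.
Each month: B ← B·(1+r) − £65.00.
Month 1: interest £35.56; balance after payment £1,670.56.
Month 2: interest £34.94; balance after payment £1,640.50.
Month 3: interest £34.31; balance after payment £1,609.81.
Month 4: interest £33.67; balance after payment £1,578.49.

£1,578.49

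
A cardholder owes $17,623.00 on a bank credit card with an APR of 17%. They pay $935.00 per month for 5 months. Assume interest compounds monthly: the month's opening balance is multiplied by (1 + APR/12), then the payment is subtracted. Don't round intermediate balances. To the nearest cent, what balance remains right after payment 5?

Monthly rate r = 17%/12 = 1.41667% = 0.0141667.
Each month: B ← B·(1+r) − $935.00.
Month 1: interest $249.66; balance after payment $16,937.66.
Month 2: interest $239.95; balance after payment $16,242.61.
Month 3: interest $230.10; balance after payment $15,537.71.
Month 4: interest $220.12; balance after payment $14,822.83.
Month 5: interest $209.99; balance after payment $14,097.82.

$14,097.82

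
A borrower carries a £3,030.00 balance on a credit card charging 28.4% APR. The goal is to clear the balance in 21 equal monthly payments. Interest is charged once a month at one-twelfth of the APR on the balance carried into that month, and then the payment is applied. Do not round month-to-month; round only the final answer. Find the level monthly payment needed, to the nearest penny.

£184.77

Monthly rate r = 28.4%/12 = 2.36667% = 0.0236667.
Level-payment amortization: P = B₀·r / (1 − (1+r)^(−n)) = 3030.00·0.0236667 / (1 − 1.02367^(−21)).
Denominator 1 − (1+r)^(−21) = 0.388114441.
P = 71.71 / 0.388114441 ≈ 184.77.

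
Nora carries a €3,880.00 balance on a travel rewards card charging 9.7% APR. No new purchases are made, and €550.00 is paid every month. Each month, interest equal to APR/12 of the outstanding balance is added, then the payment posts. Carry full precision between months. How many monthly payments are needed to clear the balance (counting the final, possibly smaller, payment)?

8 months

Monthly rate r = 9.7%/12 = 0.808333% = 0.00808333.
Recurrence: B ← B·(1+r) − €550.00.
Month 1: interest €31.36; balance after payment €3,361.36.
Month 2: interest €27.17; balance after payment €2,838.53.
Closed form: n = −ln(1 − rB₀/P)/ln(1+r) = −ln(0.94298)/ln(1.00808) ≈ 7.293, so the balance reaches zero during payment 8.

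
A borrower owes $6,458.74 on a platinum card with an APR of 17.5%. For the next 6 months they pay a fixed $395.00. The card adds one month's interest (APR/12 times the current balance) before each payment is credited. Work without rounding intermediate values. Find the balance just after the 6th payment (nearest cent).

$4,586.78

Monthly rate r = 17.5%/12 = 1.45833% = 0.0145833.
Each month: B ← B·(1+r) − $395.00.
Month 1: interest $94.19; balance after payment $6,157.93.
Month 2: interest $89.80; balance after payment $5,852.73.
Month 3: interest $85.35; balance after payment $5,543.09.
Month 4: interest $80.84; balance after payment $5,228.92.
Month 5: interest $76.26; balance after payment $4,910.18.
Month 6: interest $71.61; balance after payment $4,586.78.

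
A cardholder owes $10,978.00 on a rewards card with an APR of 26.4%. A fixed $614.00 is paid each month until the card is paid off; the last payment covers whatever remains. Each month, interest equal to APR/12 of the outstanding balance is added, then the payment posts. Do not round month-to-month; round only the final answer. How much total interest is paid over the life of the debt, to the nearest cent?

Monthly rate r = 26.4%/12 = 2.2% = 0.022.
Payoff takes n = ⌈−ln(1 − rB₀/P)/ln(1+r)⌉ = ⌈22.967⌉ = 23 payments; the last is $594.08.
Total paid = 22·$614.00 + $594.08 = $14,102.08.
Total interest = total paid − principal = $14,102.08 − $10,978.00 = $3,124.08.

$3,124.08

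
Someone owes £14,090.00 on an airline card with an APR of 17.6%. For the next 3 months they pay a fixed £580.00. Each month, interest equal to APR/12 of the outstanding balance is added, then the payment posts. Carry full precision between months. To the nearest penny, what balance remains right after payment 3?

Monthly rate r = 17.6%/12 = 1.46667% = 0.0146667.
Each month: B ← B·(1+r) − £580.00.
Month 1: interest £206.65; balance after payment £13,716.65.
Month 2: interest £201.18; balance after payment £13,337.83.
Month 3: interest £195.62; balance after payment £12,953.45.

£12,953.45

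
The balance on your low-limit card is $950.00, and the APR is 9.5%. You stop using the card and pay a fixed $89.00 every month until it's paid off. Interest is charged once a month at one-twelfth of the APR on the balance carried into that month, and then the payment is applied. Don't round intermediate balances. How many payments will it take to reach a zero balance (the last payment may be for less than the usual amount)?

12 months

Monthly rate r = 9.5%/12 = 0.791667% = 0.00791667.
Recurrence: B ← B·(1+r) − $89.00.
Month 1: interest $7.52; balance after payment $868.52.
Month 2: interest $6.88; balance after payment $786.40.
Closed form: n = −ln(1 − rB₀/P)/ln(1+r) = −ln(0.9155)/ln(1.00792) ≈ 11.196, so the balance reaches zero during payment 12.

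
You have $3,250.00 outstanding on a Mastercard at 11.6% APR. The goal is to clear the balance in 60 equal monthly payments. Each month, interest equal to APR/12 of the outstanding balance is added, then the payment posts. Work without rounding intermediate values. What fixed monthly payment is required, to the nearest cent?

$71.64

Monthly rate r = 11.6%/12 = 0.966667% = 0.00966667.
Level-payment amortization: P = B₀·r / (1 − (1+r)^(−n)) = 3250.00·0.00966667 / (1 − 1.00967^(−60)).
Denominator 1 − (1+r)^(−60) = 0.43853992.
P = 31.4167 / 0.43853992 ≈ 71.64.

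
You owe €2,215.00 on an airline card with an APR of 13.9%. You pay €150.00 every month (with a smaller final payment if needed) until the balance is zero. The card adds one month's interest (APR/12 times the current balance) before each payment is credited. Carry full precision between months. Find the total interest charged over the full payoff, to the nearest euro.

€228

Monthly rate r = 13.9%/12 = 1.15833% = 0.0115833.
Payoff takes n = ⌈−ln(1 − rB₀/P)/ln(1+r)⌉ = ⌈16.289⌉ = 17 payments; the last is €43.47.
Total paid = 16·€150.00 + €43.47 = €2,443.47.
Total interest = total paid − principal = €2,443.47 − €2,215.00 = €228.47.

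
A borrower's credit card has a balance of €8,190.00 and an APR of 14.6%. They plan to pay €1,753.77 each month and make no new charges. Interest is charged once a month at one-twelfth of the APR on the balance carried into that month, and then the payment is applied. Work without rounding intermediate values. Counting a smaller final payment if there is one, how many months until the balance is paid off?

Monthly rate r = 14.6%/12 = 1.21667% = 0.0121667.
Recurrence: B ← B·(1+r) − €1,753.77.
Month 1: interest €99.64; balance after payment €6,535.88.
Month 2: interest €79.52; balance after payment €4,861.62.
Month 3: interest €59.15; balance after payment €3,167.00.
Month 4: interest €38.53; balance after payment €1,451.77.
Month 5: interest €17.66; balance after payment €0.00.

5 months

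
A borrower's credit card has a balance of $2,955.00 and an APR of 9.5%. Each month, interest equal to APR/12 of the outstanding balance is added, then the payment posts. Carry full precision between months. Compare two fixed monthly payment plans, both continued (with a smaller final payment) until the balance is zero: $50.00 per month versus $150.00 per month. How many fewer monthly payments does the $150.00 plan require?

Monthly rate r = 9.5%/12 = 0.791667% = 0.00791667.
At $50.00/mo: n = ⌈−ln(1 − rB₀/P)/ln(1+r)⌉ = 81 payments (last $0.24); total interest = total paid − $2,955.00 = $1,045.24.
At $150.00/mo: 22 payments (last $75.44); total interest $270.44.
Payments saved = 81 − 22 = 59.

59 fewer payments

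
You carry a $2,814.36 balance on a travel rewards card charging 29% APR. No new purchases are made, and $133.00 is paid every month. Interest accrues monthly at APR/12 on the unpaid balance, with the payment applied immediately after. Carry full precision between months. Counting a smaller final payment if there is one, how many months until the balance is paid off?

Monthly rate r = 29%/12 = 2.41667% = 0.0241667.
Recurrence: B ← B·(1+r) − $133.00.
Month 1: interest $68.01; balance after payment $2,749.37.
Month 2: interest $66.44; balance after payment $2,682.82.
Closed form: n = −ln(1 − rB₀/P)/ln(1+r) = −ln(0.48862)/ln(1.02417) ≈ 29.991, so the balance reaches zero during payment 30.

30 months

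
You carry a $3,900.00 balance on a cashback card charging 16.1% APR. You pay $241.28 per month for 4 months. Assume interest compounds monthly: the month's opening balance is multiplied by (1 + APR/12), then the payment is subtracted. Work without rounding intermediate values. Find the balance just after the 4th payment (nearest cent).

$3,128.83

Monthly rate r = 16.1%/12 = 1.34167% = 0.0134167.
Each month: B ← B·(1+r) − $241.28.
Month 1: interest $52.33; balance after payment $3,711.04.
Month 2: interest $49.79; balance after payment $3,519.55.
Month 3: interest $47.22; balance after payment $3,325.50.
Month 4: interest $44.62; balance after payment $3,128.83.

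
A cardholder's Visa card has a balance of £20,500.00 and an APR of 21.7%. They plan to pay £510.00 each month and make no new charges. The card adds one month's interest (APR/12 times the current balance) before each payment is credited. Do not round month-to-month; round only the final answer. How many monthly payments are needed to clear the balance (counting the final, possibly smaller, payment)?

Monthly rate r = 21.7%/12 = 1.80833% = 0.0180833.
Recurrence: B ← B·(1+r) − £510.00.
Month 1: interest £370.71; balance after payment £20,360.71.
Month 2: interest £368.19; balance after payment £20,218.90.
Closed form: n = −ln(1 − rB₀/P)/ln(1+r) = −ln(0.27312)/ln(1.01808) ≈ 72.417, so the balance reaches zero during payment 73.

73 payments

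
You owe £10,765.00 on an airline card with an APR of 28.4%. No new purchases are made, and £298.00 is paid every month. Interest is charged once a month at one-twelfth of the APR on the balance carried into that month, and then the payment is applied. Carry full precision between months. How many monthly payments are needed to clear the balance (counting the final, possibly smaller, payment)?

Monthly rate r = 28.4%/12 = 2.36667% = 0.0236667.
Recurrence: B ← B·(1+r) − £298.00.
Month 1: interest £254.77; balance after payment £10,721.77.
Month 2: interest £253.75; balance after payment £10,677.52.
Closed form: n = −ln(1 − rB₀/P)/ln(1+r) = −ln(0.14506)/ln(1.02367) ≈ 82.536, so the balance reaches zero during payment 83.

83 payments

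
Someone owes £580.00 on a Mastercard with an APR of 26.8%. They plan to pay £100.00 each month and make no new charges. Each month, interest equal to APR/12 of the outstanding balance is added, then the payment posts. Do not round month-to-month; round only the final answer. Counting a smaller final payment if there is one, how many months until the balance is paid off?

Monthly rate r = 26.8%/12 = 2.23333% = 0.0223333.
Recurrence: B ← B·(1+r) − £100.00.
Month 1: interest £12.95; balance after payment £492.95.
Month 2: interest £11.01; balance after payment £403.96.
Closed form: n = −ln(1 − rB₀/P)/ln(1+r) = −ln(0.87047)/ln(1.02233) ≈ 6.281, so the balance reaches zero during payment 7.

7 months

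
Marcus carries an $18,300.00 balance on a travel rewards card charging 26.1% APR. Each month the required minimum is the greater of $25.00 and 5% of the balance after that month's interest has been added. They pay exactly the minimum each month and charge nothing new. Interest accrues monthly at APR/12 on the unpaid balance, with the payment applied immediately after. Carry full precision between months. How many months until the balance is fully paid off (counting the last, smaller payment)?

148 months

Monthly rate r = 26.1%/12 = 2.175% = 0.02175.
While 5% of the post-interest balance exceeds $25.00, each month B ← (B·(1+r))·(1 − 0.05), i.e. B shrinks by the factor (1+r)·0.95 = 0.97066.
This holds for months 1–122. Entering month 123 the balance is $483.92; 5% of the post-interest balance is now below $25.00, so the flat $25.00 minimum applies from here.
From month 123 a fixed $25.00 at rate r clears $483.92 in 26 more payments. Total: 122 + 26 = 148 months.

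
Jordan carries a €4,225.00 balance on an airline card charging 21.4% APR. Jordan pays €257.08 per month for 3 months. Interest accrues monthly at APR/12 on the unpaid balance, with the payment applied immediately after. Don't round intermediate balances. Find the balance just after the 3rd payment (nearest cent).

Monthly rate r = 21.4%/12 = 1.78333% = 0.0178333.
Each month: B ← B·(1+r) − €257.08.
Month 1: interest €75.35; balance after payment €4,043.27.
Month 2: interest €72.10; balance after payment €3,858.29.
Month 3: interest €68.81; balance after payment €3,670.02.

€3,670.02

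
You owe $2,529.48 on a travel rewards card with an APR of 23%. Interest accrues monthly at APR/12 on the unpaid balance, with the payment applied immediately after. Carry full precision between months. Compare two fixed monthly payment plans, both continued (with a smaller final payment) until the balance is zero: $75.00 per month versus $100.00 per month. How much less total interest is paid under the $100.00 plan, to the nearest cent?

$613.74

Monthly rate r = 23%/12 = 1.91667% = 0.0191667.
At $75.00/mo: n = ⌈−ln(1 − rB₀/P)/ln(1+r)⌉ = 55 payments (last $57.20); total interest = total paid − $2,529.48 = $1,577.72.
At $100.00/mo: 35 payments (last $93.46); total interest $963.98.
Interest saved = $1,577.72 − $963.98 = $613.74.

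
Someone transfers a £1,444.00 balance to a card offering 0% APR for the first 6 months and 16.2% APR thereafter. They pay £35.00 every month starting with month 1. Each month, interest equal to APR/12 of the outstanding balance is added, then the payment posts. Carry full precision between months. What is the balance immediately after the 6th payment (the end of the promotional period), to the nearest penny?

£1,234.00

Promo months 1–6 at r₀ = 0%/12 = 0; months 7+ at r₁ = 16.2%/12 = 0.0135.
After month 6 (no interest yet): B = £1,444.00 − 6·£35.00 = £1,234.00.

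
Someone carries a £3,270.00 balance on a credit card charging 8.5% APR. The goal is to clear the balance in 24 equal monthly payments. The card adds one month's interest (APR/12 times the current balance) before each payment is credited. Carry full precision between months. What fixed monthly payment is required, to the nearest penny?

Monthly rate r = 8.5%/12 = 0.708333% = 0.00708333.
Level-payment amortization: P = B₀·r / (1 − (1+r)^(−n)) = 3270.00·0.00708333 / (1 − 1.00708^(−24)).
Denominator 1 − (1+r)^(−24) = 0.155829461.
P = 23.1625 / 0.155829461 ≈ 148.64.

£148.64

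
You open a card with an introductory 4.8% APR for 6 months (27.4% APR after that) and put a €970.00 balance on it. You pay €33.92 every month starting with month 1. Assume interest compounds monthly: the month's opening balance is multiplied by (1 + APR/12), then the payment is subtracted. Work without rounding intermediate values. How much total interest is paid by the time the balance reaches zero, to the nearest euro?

Promo months 1–6 at r₀ = 4.8%/12 = 0.004; months 7+ at r₁ = 27.4%/12 = 0.0228333.
After month 6: iterate B ← B·(1+r₀) − €33.92 for 6 months → €787.95.
Then at r₁ with €33.92/mo: n₂ = −ln(1 − r₁·B/P)/ln(1+r₁) ≈ 33.48 → 34 more payments.
Total paid = 39·€33.92 + €16.42 = €1,339.30; interest = €1,339.30 − €970.00 = €369.30.

€369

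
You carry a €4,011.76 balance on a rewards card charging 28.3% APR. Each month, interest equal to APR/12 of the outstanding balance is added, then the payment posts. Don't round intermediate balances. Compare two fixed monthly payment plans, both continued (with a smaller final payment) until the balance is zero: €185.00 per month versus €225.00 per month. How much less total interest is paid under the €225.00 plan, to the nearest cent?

€417.99

Monthly rate r = 28.3%/12 = 2.35833% = 0.0235833.
At €185.00/mo: n = ⌈−ln(1 − rB₀/P)/ln(1+r)⌉ = 31 payments (last €134.90); total interest = total paid − €4,011.76 = €1,673.14.
At €225.00/mo: 24 payments (last €91.91); total interest €1,255.15.
Interest saved = €1,673.14 − €1,255.15 = €417.99.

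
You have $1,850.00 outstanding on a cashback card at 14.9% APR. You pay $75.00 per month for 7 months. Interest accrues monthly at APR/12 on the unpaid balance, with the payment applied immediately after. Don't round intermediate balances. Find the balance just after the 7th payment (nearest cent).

$1,471.94

Monthly rate r = 14.9%/12 = 1.24167% = 0.0124167.
Each month: B ← B·(1+r) − $75.00.
Month 1: interest $22.97; balance after payment $1,797.97.
Month 2: interest $22.32; balance after payment $1,745.30.
Month 3: interest $21.67; balance after payment $1,691.97.
Month 4: interest $21.01; balance after payment $1,637.97.
Month 5: interest $20.34; balance after payment $1,583.31.
Month 6: interest $19.66; balance after payment $1,527.97.
Month 7: interest $18.97; balance after payment $1,471.94.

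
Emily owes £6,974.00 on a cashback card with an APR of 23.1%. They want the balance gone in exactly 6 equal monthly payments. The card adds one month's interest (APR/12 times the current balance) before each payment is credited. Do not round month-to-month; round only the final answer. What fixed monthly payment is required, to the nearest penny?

Monthly rate r = 23.1%/12 = 1.925% = 0.01925.
Level-payment amortization: P = B₀·r / (1 − (1+r)^(−n)) = 6974.00·0.01925 / (1 − 1.01925^(−6)).
Denominator 1 − (1+r)^(−6) = 0.108100995.
P = 134.25 / 0.108100995 ≈ 1241.89.

£1,241.89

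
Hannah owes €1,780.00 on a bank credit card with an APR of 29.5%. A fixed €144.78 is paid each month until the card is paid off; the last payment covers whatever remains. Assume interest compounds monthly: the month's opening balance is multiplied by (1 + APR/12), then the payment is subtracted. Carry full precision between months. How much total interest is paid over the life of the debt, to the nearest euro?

€366

Monthly rate r = 29.5%/12 = 2.45833% = 0.0245833.
Payoff takes n = ⌈−ln(1 − rB₀/P)/ln(1+r)⌉ = ⌈14.818⌉ = 15 payments; the last is €118.75.
Total paid = 14·€144.78 + €118.75 = €2,145.67.
Total interest = total paid − principal = €2,145.67 − €1,780.00 = €365.67.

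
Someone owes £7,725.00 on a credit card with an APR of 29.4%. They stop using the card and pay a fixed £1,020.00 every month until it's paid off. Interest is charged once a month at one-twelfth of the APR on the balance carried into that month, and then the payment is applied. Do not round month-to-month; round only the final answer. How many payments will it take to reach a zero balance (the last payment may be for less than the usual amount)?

9 payments

Monthly rate r = 29.4%/12 = 2.45% = 0.0245.
Recurrence: B ← B·(1+r) − £1,020.00.
Month 1: interest £189.26; balance after payment £6,894.26.
Month 2: interest £168.91; balance after payment £6,043.17.
Closed form: n = −ln(1 − rB₀/P)/ln(1+r) = −ln(0.81445)/ln(1.0245) ≈ 8.480, so the balance reaches zero during payment 9.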